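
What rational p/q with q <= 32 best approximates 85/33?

Expand x = 85/33 as a continued fraction with the Euclidean algorithm:
  85 = 2*33 + 19, so a_0 = 2.
  33 = 1*19 + 14, so a_1 = 1.
  19 = 1*14 + 5, so a_2 = 1.
  14 = 2*5 + 4, so a_3 = 2.
  5 = 1*4 + 1, so a_4 = 1.
  4 = 4*1 + 0, so a_5 = 4.
so x = [2; 1, 1, 2, 1, 4].
Convergents (p_i = a_i*p_{i-1} + p_{i-2}, q_i = a_i*q_{i-1} + q_{i-2} with p_{-2}=0, p_{-1}=1, q_{-2}=1, q_{-1}=0), until the denominator exceeds 32:
  i=0: a_0=2, p_0 = 2*1 + 0 = 2, q_0 = 2*0 + 1 = 1.
  i=1: a_1=1, p_1 = 1*2 + 1 = 3, q_1 = 1*1 + 0 = 1.
  i=2: a_2=1, p_2 = 1*3 + 2 = 5, q_2 = 1*1 + 1 = 2.
  i=3: a_3=2, p_3 = 2*5 + 3 = 13, q_3 = 2*2 + 1 = 5.
  i=4: a_4=1, p_4 = 1*13 + 5 = 18, q_4 = 1*5 + 2 = 7.
  i=5: a_5=4, p_5 = 4*18 + 13 = 85, q_5 = 4*7 + 5 = 33.
q_5 = 33 > 32, so the last convergent with denominator <= 32 is p_4/q_4 = 18/7.
The closest fraction with denominator <= 32 is either p_4/q_4 or the intermediate fraction (k*p_4 + p_3)/(k*q_4 + q_3) with the largest k >= 1 whose denominator stays <= 32; these approach x as k grows, and every other convergent or intermediate fraction in range is farther away.
Largest k: floor((32 - q_3)/q_4) = floor((32 - 5)/7) = 3.
That gives (3*18 + 13)/(3*7 + 5) = 67/26.
Compare the errors: |x - 18/7| = |85*7 - 18*33|/(33*7) = 1/231, and |x - 67/26| = |85*26 - 67*33|/(33*26) = 1/858.
Cross-multiplying, 1*231 = 231 < 858 = 1*858, so 1/858 is smaller: the intermediate fraction 67/26 is closer to x than 18/7.

67/26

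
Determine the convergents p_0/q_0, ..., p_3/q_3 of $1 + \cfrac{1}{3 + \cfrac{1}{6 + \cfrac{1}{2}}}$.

Using the convergent recurrence p_i = a_i*p_{i-1} + p_{i-2}, q_i = a_i*q_{i-1} + q_{i-2} with p_{-2}=0, p_{-1}=1, q_{-2}=1, q_{-1}=0:
  i=0: a_0=1, p_0 = 1*1 + 0 = 1, q_0 = 1*0 + 1 = 1.
  i=1: a_1=3, p_1 = 3*1 + 1 = 4, q_1 = 3*1 + 0 = 3.
  i=2: a_2=6, p_2 = 6*4 + 1 = 25, q_2 = 6*3 + 1 = 19.
  i=3: a_3=2, p_3 = 2*25 + 4 = 54, q_3 = 2*19 + 3 = 41.

1/1, 4/3, 25/19, 54/41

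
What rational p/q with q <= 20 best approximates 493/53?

93/10

Expand x = 493/53 as a continued fraction with the Euclidean algorithm:
  493 = 9*53 + 16, so a_0 = 9.
  53 = 3*16 + 5, so a_1 = 3.
  16 = 3*5 + 1, so a_2 = 3.
  5 = 5*1 + 0, so a_3 = 5.
so x = [9; 3, 3, 5].
Convergents (p_i = a_i*p_{i-1} + p_{i-2}, q_i = a_i*q_{i-1} + q_{i-2} with p_{-2}=0, p_{-1}=1, q_{-2}=1, q_{-1}=0), until the denominator exceeds 20:
  i=0: a_0=9, p_0 = 9*1 + 0 = 9, q_0 = 9*0 + 1 = 1.
  i=1: a_1=3, p_1 = 3*9 + 1 = 28, q_1 = 3*1 + 0 = 3.
  i=2: a_2=3, p_2 = 3*28 + 9 = 93, q_2 = 3*3 + 1 = 10.
  i=3: a_3=5, p_3 = 5*93 + 28 = 493, q_3 = 5*10 + 3 = 53.
q_3 = 53 > 20, so the last convergent with denominator <= 20 is p_2/q_2 = 93/10.
The closest fraction with denominator <= 20 is either p_2/q_2 or the intermediate fraction (k*p_2 + p_1)/(k*q_2 + q_1) with the largest k >= 1 whose denominator stays <= 20; these approach x as k grows, and every other convergent or intermediate fraction in range is farther away.
Largest k: floor((20 - q_1)/q_2) = floor((20 - 3)/10) = 1.
That gives (1*93 + 28)/(1*10 + 3) = 121/13.
Compare the errors: |x - 93/10| = |493*10 - 93*53|/(53*10) = 1/530, and |x - 121/13| = |493*13 - 121*53|/(53*13) = 4/689.
Cross-multiplying, 1*689 = 689 < 2120 = 4*530, so 1/530 is smaller: the convergent 93/10 is closer to x than 121/13.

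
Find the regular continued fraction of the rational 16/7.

[2; 3, 2]

Run the Euclidean algorithm on 16 and 7; the successive quotients are the partial quotients a_0, a_1, ... (each step inverts the fractional part left over by the previous one):
  16 = 2*7 + 2, so a_0 = 2.
  7 = 3*2 + 1, so a_1 = 3.
  2 = 2*1 + 0, so a_2 = 2.
The remainder reaches 0 after 3 divisions, so the expansion has 3 partial quotients, read off in order.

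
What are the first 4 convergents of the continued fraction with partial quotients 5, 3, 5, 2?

Using the convergent recurrence p_i = a_i*p_{i-1} + p_{i-2}, q_i = a_i*q_{i-1} + q_{i-2} with p_{-2}=0, p_{-1}=1, q_{-2}=1, q_{-1}=0:
  i=0: a_0=5, p_0 = 5*1 + 0 = 5, q_0 = 5*0 + 1 = 1.
  i=1: a_1=3, p_1 = 3*5 + 1 = 16, q_1 = 3*1 + 0 = 3.
  i=2: a_2=5, p_2 = 5*16 + 5 = 85, q_2 = 5*3 + 1 = 16.
  i=3: a_3=2, p_3 = 2*85 + 16 = 186, q_3 = 2*16 + 3 = 35.

5/1, 16/3, 85/16, 186/35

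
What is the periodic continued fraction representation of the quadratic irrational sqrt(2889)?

Write x_i = (sqrt(2889) + m_i)/d_i with (m_0, d_0) = (0, 1). a_0 = floor(sqrt(2889)) = 53, since 53^2 = 2809 <= 2889 < 2916 = 54^2.
Iterate m_{i+1} = d_i*a_i - m_i, d_{i+1} = (2889 - m_{i+1}^2)/d_i, a_{i+1} = floor((a_0 + m_{i+1})/d_{i+1}):
  m_1 = 1*53 - 0 = 53, d_1 = (2889 - 53^2)/1 = 80/1 = 80, a_1 = floor((53 + 53)/80) = 1.
  m_2 = 80*1 - 53 = 27, d_2 = (2889 - 27^2)/80 = 2160/80 = 27, a_2 = floor((53 + 27)/27) = 2.
  m_3 = 27*2 - 27 = 27, d_3 = (2889 - 27^2)/27 = 2160/27 = 80, a_3 = floor((53 + 27)/80) = 1.
  m_4 = 80*1 - 27 = 53, d_4 = (2889 - 53^2)/80 = 80/80 = 1, a_4 = floor((53 + 53)/1) = 106.
  m_5 = 1*106 - 53 = 53, d_5 = (2889 - 53^2)/1 = 80/1 = 80: (m_5, d_5) = (m_1, d_1) = (53, 80), so from here the quotients repeat a_1, ..., a_4; the period length is 4.
Hence the expansion of sqrt(2889) is a_0 = 53 followed by the repeating block 1, 2, 1, 106 (period 4).

[53; (1, 2, 1, 106)]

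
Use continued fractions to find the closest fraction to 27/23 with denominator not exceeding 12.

7/6

Expand x = 27/23 as a continued fraction with the Euclidean algorithm:
  27 = 1*23 + 4, so a_0 = 1.
  23 = 5*4 + 3, so a_1 = 5.
  4 = 1*3 + 1, so a_2 = 1.
  3 = 3*1 + 0, so a_3 = 3.
so x = [1; 5, 1, 3].
Convergents (p_i = a_i*p_{i-1} + p_{i-2}, q_i = a_i*q_{i-1} + q_{i-2} with p_{-2}=0, p_{-1}=1, q_{-2}=1, q_{-1}=0), until the denominator exceeds 12:
  i=0: a_0=1, p_0 = 1*1 + 0 = 1, q_0 = 1*0 + 1 = 1.
  i=1: a_1=5, p_1 = 5*1 + 1 = 6, q_1 = 5*1 + 0 = 5.
  i=2: a_2=1, p_2 = 1*6 + 1 = 7, q_2 = 1*5 + 1 = 6.
  i=3: a_3=3, p_3 = 3*7 + 6 = 27, q_3 = 3*6 + 5 = 23.
q_3 = 23 > 12, so the last convergent with denominator <= 12 is p_2/q_2 = 7/6.
The closest fraction with denominator <= 12 is either p_2/q_2 or the intermediate fraction (k*p_2 + p_1)/(k*q_2 + q_1) with the largest k >= 1 whose denominator stays <= 12; these approach x as k grows, and every other convergent or intermediate fraction in range is farther away.
Largest k: floor((12 - q_1)/q_2) = floor((12 - 5)/6) = 1.
That gives (1*7 + 6)/(1*6 + 5) = 13/11.
Compare the errors: |x - 7/6| = |27*6 - 7*23|/(23*6) = 1/138, and |x - 13/11| = |27*11 - 13*23|/(23*11) = 2/253.
Cross-multiplying, 1*253 = 253 < 276 = 2*138, so 1/138 is smaller: the convergent 7/6 is closer to x than 13/11.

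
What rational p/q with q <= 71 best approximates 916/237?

Expand x = 916/237 as a continued fraction with the Euclidean algorithm:
  916 = 3*237 + 205, so a_0 = 3.
  237 = 1*205 + 32, so a_1 = 1.
  205 = 6*32 + 13, so a_2 = 6.
  32 = 2*13 + 6, so a_3 = 2.
  13 = 2*6 + 1, so a_4 = 2.
  6 = 6*1 + 0, so a_5 = 6.
so x = [3; 1, 6, 2, 2, 6].
Convergents (p_i = a_i*p_{i-1} + p_{i-2}, q_i = a_i*q_{i-1} + q_{i-2} with p_{-2}=0, p_{-1}=1, q_{-2}=1, q_{-1}=0), until the denominator exceeds 71:
  i=0: a_0=3, p_0 = 3*1 + 0 = 3, q_0 = 3*0 + 1 = 1.
  i=1: a_1=1, p_1 = 1*3 + 1 = 4, q_1 = 1*1 + 0 = 1.
  i=2: a_2=6, p_2 = 6*4 + 3 = 27, q_2 = 6*1 + 1 = 7.
  i=3: a_3=2, p_3 = 2*27 + 4 = 58, q_3 = 2*7 + 1 = 15.
  i=4: a_4=2, p_4 = 2*58 + 27 = 143, q_4 = 2*15 + 7 = 37.
  i=5: a_5=6, p_5 = 6*143 + 58 = 916, q_5 = 6*37 + 15 = 237.
q_5 = 237 > 71, so the last convergent with denominator <= 71 is p_4/q_4 = 143/37.
The closest fraction with denominator <= 71 is either p_4/q_4 or the intermediate fraction (k*p_4 + p_3)/(k*q_4 + q_3) with the largest k >= 1 whose denominator stays <= 71; these approach x as k grows, and every other convergent or intermediate fraction in range is farther away.
Largest k: floor((71 - q_3)/q_4) = floor((71 - 15)/37) = 1.
That gives (1*143 + 58)/(1*37 + 15) = 201/52.
Compare the errors: |x - 143/37| = |916*37 - 143*237|/(237*37) = 1/8769, and |x - 201/52| = |916*52 - 201*237|/(237*52) = 5/12324.
Cross-multiplying, 1*12324 = 12324 < 43845 = 5*8769, so 1/8769 is smaller: the convergent 143/37 is closer to x than 201/52.

143/37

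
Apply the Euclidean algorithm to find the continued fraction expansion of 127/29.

[4; 2, 1, 1, 1, 3]

Run the Euclidean algorithm on 127 and 29; the successive quotients are the partial quotients a_0, a_1, ... (each step inverts the fractional part left over by the previous one):
  127 = 4*29 + 11, so a_0 = 4.
  29 = 2*11 + 7, so a_1 = 2.
  11 = 1*7 + 4, so a_2 = 1.
  7 = 1*4 + 3, so a_3 = 1.
  4 = 1*3 + 1, so a_4 = 1.
  3 = 3*1 + 0, so a_5 = 3.
The remainder reaches 0 after 6 divisions, so the expansion has 6 partial quotients, read off in order.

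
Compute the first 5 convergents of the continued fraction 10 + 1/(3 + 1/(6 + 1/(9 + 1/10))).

10/1, 31/3, 196/19, 1795/174, 18146/1759

Using the convergent recurrence p_i = a_i*p_{i-1} + p_{i-2}, q_i = a_i*q_{i-1} + q_{i-2} with p_{-2}=0, p_{-1}=1, q_{-2}=1, q_{-1}=0:
  i=0: a_0=10, p_0 = 10*1 + 0 = 10, q_0 = 10*0 + 1 = 1.
  i=1: a_1=3, p_1 = 3*10 + 1 = 31, q_1 = 3*1 + 0 = 3.
  i=2: a_2=6, p_2 = 6*31 + 10 = 196, q_2 = 6*3 + 1 = 19.
  i=3: a_3=9, p_3 = 9*196 + 31 = 1795, q_3 = 9*19 + 3 = 174.
  i=4: a_4=10, p_4 = 10*1795 + 196 = 18146, q_4 = 10*174 + 19 = 1759.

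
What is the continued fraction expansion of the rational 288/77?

Run the Euclidean algorithm on 288 and 77; the successive quotients are the partial quotients a_0, a_1, ... (each step inverts the fractional part left over by the previous one):
  288 = 3*77 + 57, so a_0 = 3.
  77 = 1*57 + 20, so a_1 = 1.
  57 = 2*20 + 17, so a_2 = 2.
  20 = 1*17 + 3, so a_3 = 1.
  17 = 5*3 + 2, so a_4 = 5.
  3 = 1*2 + 1, so a_5 = 1.
  2 = 2*1 + 0, so a_6 = 2.
The remainder reaches 0 after 7 divisions, so the expansion has 7 partial quotients, read off in order.

[3; 1, 2, 1, 5, 1, 2]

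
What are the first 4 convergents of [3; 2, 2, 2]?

3/1, 7/2, 17/5, 41/12

Using the convergent recurrence p_i = a_i*p_{i-1} + p_{i-2}, q_i = a_i*q_{i-1} + q_{i-2} with p_{-2}=0, p_{-1}=1, q_{-2}=1, q_{-1}=0:
  i=0: a_0=3, p_0 = 3*1 + 0 = 3, q_0 = 3*0 + 1 = 1.
  i=1: a_1=2, p_1 = 2*3 + 1 = 7, q_1 = 2*1 + 0 = 2.
  i=2: a_2=2, p_2 = 2*7 + 3 = 17, q_2 = 2*2 + 1 = 5.
  i=3: a_3=2, p_3 = 2*17 + 7 = 41, q_3 = 2*5 + 2 = 12.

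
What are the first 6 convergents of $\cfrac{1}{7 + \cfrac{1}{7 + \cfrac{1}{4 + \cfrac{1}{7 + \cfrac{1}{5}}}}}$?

Using the convergent recurrence p_i = a_i*p_{i-1} + p_{i-2}, q_i = a_i*q_{i-1} + q_{i-2} with p_{-2}=0, p_{-1}=1, q_{-2}=1, q_{-1}=0:
  i=0: a_0=0, p_0 = 0*1 + 0 = 0, q_0 = 0*0 + 1 = 1.
  i=1: a_1=7, p_1 = 7*0 + 1 = 1, q_1 = 7*1 + 0 = 7.
  i=2: a_2=7, p_2 = 7*1 + 0 = 7, q_2 = 7*7 + 1 = 50.
  i=3: a_3=4, p_3 = 4*7 + 1 = 29, q_3 = 4*50 + 7 = 207.
  i=4: a_4=7, p_4 = 7*29 + 7 = 210, q_4 = 7*207 + 50 = 1499.
  i=5: a_5=5, p_5 = 5*210 + 29 = 1079, q_5 = 5*1499 + 207 = 7702.

0/1, 1/7, 7/50, 29/207, 210/1499, 1079/7702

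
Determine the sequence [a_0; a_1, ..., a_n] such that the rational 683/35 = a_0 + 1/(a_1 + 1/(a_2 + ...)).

[19; 1, 1, 17]

Run the Euclidean algorithm on 683 and 35; the successive quotients are the partial quotients a_0, a_1, ... (each step inverts the fractional part left over by the previous one):
  683 = 19*35 + 18, so a_0 = 19.
  35 = 1*18 + 17, so a_1 = 1.
  18 = 1*17 + 1, so a_2 = 1.
  17 = 17*1 + 0, so a_3 = 17.
The remainder reaches 0 after 4 divisions, so the expansion has 4 partial quotients, read off in order.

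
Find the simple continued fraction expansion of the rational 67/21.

Run the Euclidean algorithm on 67 and 21; the successive quotients are the partial quotients a_0, a_1, ... (each step inverts the fractional part left over by the previous one):
  67 = 3*21 + 4, so a_0 = 3.
  21 = 5*4 + 1, so a_1 = 5.
  4 = 4*1 + 0, so a_2 = 4.
The remainder reaches 0 after 3 divisions, so the expansion has 3 partial quotients, read off in order.

[3; 5, 4]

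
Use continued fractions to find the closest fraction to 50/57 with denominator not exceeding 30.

7/8

Expand x = 50/57 as a continued fraction with the Euclidean algorithm:
  50 = 0*57 + 50, so a_0 = 0.
  57 = 1*50 + 7, so a_1 = 1.
  50 = 7*7 + 1, so a_2 = 7.
  7 = 7*1 + 0, so a_3 = 7.
so x = [0; 1, 7, 7].
Convergents (p_i = a_i*p_{i-1} + p_{i-2}, q_i = a_i*q_{i-1} + q_{i-2} with p_{-2}=0, p_{-1}=1, q_{-2}=1, q_{-1}=0), until the denominator exceeds 30:
  i=0: a_0=0, p_0 = 0*1 + 0 = 0, q_0 = 0*0 + 1 = 1.
  i=1: a_1=1, p_1 = 1*0 + 1 = 1, q_1 = 1*1 + 0 = 1.
  i=2: a_2=7, p_2 = 7*1 + 0 = 7, q_2 = 7*1 + 1 = 8.
  i=3: a_3=7, p_3 = 7*7 + 1 = 50, q_3 = 7*8 + 1 = 57.
q_3 = 57 > 30, so the last convergent with denominator <= 30 is p_2/q_2 = 7/8.
The closest fraction with denominator <= 30 is either p_2/q_2 or the intermediate fraction (k*p_2 + p_1)/(k*q_2 + q_1) with the largest k >= 1 whose denominator stays <= 30; these approach x as k grows, and every other convergent or intermediate fraction in range is farther away.
Largest k: floor((30 - q_1)/q_2) = floor((30 - 1)/8) = 3.
That gives (3*7 + 1)/(3*8 + 1) = 22/25.
Compare the errors: |x - 7/8| = |50*8 - 7*57|/(57*8) = 1/456, and |x - 22/25| = |50*25 - 22*57|/(57*25) = 4/1425.
Cross-multiplying, 1*1425 = 1425 < 1824 = 4*456, so 1/456 is smaller: the convergent 7/8 is closer to x than 22/25.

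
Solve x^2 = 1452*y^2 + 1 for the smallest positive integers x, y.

(x, y) = (262087, 6878)

First expand sqrt(1452) as a continued fraction. With x_i = (sqrt(1452) + m_i)/d_i and (m_0, d_0) = (0, 1): a_0 = floor(sqrt(1452)) = 38, since 38^2 = 1444 <= 1452 < 1521 = 39^2.
Iterate m_{i+1} = d_i*a_i - m_i, d_{i+1} = (1452 - m_{i+1}^2)/d_i, a_{i+1} = floor((a_0 + m_{i+1})/d_{i+1}):
  m_1 = 1*38 - 0 = 38, d_1 = (1452 - 38^2)/1 = 8/1 = 8, a_1 = floor((38 + 38)/8) = 9.
  m_2 = 8*9 - 38 = 34, d_2 = (1452 - 34^2)/8 = 296/8 = 37, a_2 = floor((38 + 34)/37) = 1.
  m_3 = 37*1 - 34 = 3, d_3 = (1452 - 3^2)/37 = 1443/37 = 39, a_3 = floor((38 + 3)/39) = 1.
  m_4 = 39*1 - 3 = 36, d_4 = (1452 - 36^2)/39 = 156/39 = 4, a_4 = floor((38 + 36)/4) = 18.
  m_5 = 4*18 - 36 = 36, d_5 = (1452 - 36^2)/4 = 156/4 = 39, a_5 = floor((38 + 36)/39) = 1.
  m_6 = 39*1 - 36 = 3, d_6 = (1452 - 3^2)/39 = 1443/39 = 37, a_6 = floor((38 + 3)/37) = 1.
  m_7 = 37*1 - 3 = 34, d_7 = (1452 - 34^2)/37 = 296/37 = 8, a_7 = floor((38 + 34)/8) = 9.
  m_8 = 8*9 - 34 = 38, d_8 = (1452 - 38^2)/8 = 8/8 = 1, a_8 = floor((38 + 38)/1) = 76.
  m_9 = 1*76 - 38 = 38, d_9 = (1452 - 38^2)/1 = 8/1 = 8: (m_9, d_9) = (m_1, d_1) = (38, 8), so from here the quotients repeat a_1, ..., a_8; the period length is 8.
So sqrt(1452) = [38; (9, 1, 1, 18, 1, 1, 9, 76)] with period length k = 8.
k is even, so the fundamental solution of x^2 - 1452y^2 = 1 is (p_{k-1}, q_{k-1}) = (p_7, q_7); compute convergents through index 7.
Convergents (p_i = a_i*p_{i-1} + p_{i-2}, q_i = a_i*q_{i-1} + q_{i-2} with p_{-2}=0, p_{-1}=1, q_{-2}=1, q_{-1}=0):
  i=0: a_0=38, p_0 = 38*1 + 0 = 38, q_0 = 38*0 + 1 = 1.
  i=1: a_1=9, p_1 = 9*38 + 1 = 343, q_1 = 9*1 + 0 = 9.
  i=2: a_2=1, p_2 = 1*343 + 38 = 381, q_2 = 1*9 + 1 = 10.
  i=3: a_3=1, p_3 = 1*381 + 343 = 724, q_3 = 1*10 + 9 = 19.
  i=4: a_4=18, p_4 = 18*724 + 381 = 13413, q_4 = 18*19 + 10 = 352.
  i=5: a_5=1, p_5 = 1*13413 + 724 = 14137, q_5 = 1*352 + 19 = 371.
  i=6: a_6=1, p_6 = 1*14137 + 13413 = 27550, q_6 = 1*371 + 352 = 723.
  i=7: a_7=9, p_7 = 9*27550 + 14137 = 262087, q_7 = 9*723 + 371 = 6878.
Check: 262087^2 - 1452*6878^2 = 68689595569 - 68689595568 = 1, so (x, y) = (262087, 6878) solves the equation, and by the theorem it is the least positive solution.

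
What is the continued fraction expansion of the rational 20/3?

Run the Euclidean algorithm on 20 and 3; the successive quotients are the partial quotients a_0, a_1, ... (each step inverts the fractional part left over by the previous one):
  20 = 6*3 + 2, so a_0 = 6.
  3 = 1*2 + 1, so a_1 = 1.
  2 = 2*1 + 0, so a_2 = 2.
The remainder reaches 0 after 3 divisions, so the expansion has 3 partial quotients, read off in order.

[6; 1, 2]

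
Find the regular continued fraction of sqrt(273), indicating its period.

[16; (1, 1, 10, 1, 1, 32)]

Write x_i = (sqrt(273) + m_i)/d_i with (m_0, d_0) = (0, 1). a_0 = floor(sqrt(273)) = 16, since 16^2 = 256 <= 273 < 289 = 17^2.
Iterate m_{i+1} = d_i*a_i - m_i, d_{i+1} = (273 - m_{i+1}^2)/d_i, a_{i+1} = floor((a_0 + m_{i+1})/d_{i+1}):
  m_1 = 1*16 - 0 = 16, d_1 = (273 - 16^2)/1 = 17/1 = 17, a_1 = floor((16 + 16)/17) = 1.
  m_2 = 17*1 - 16 = 1, d_2 = (273 - 1^2)/17 = 272/17 = 16, a_2 = floor((16 + 1)/16) = 1.
  m_3 = 16*1 - 1 = 15, d_3 = (273 - 15^2)/16 = 48/16 = 3, a_3 = floor((16 + 15)/3) = 10.
  m_4 = 3*10 - 15 = 15, d_4 = (273 - 15^2)/3 = 48/3 = 16, a_4 = floor((16 + 15)/16) = 1.
  m_5 = 16*1 - 15 = 1, d_5 = (273 - 1^2)/16 = 272/16 = 17, a_5 = floor((16 + 1)/17) = 1.
  m_6 = 17*1 - 1 = 16, d_6 = (273 - 16^2)/17 = 17/17 = 1, a_6 = floor((16 + 16)/1) = 32.
  m_7 = 1*32 - 16 = 16, d_7 = (273 - 16^2)/1 = 17/1 = 17: (m_7, d_7) = (m_1, d_1) = (16, 17), so from here the quotients repeat a_1, ..., a_6; the period length is 6.
Hence the expansion of sqrt(273) is a_0 = 16 followed by the repeating block 1, 1, 10, 1, 1, 32 (period 6).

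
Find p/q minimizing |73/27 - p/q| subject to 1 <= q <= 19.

46/17

Expand x = 73/27 as a continued fraction with the Euclidean algorithm:
  73 = 2*27 + 19, so a_0 = 2.
  27 = 1*19 + 8, so a_1 = 1.
  19 = 2*8 + 3, so a_2 = 2.
  8 = 2*3 + 2, so a_3 = 2.
  3 = 1*2 + 1, so a_4 = 1.
  2 = 2*1 + 0, so a_5 = 2.
so x = [2; 1, 2, 2, 1, 2].
Convergents (p_i = a_i*p_{i-1} + p_{i-2}, q_i = a_i*q_{i-1} + q_{i-2} with p_{-2}=0, p_{-1}=1, q_{-2}=1, q_{-1}=0), until the denominator exceeds 19:
  i=0: a_0=2, p_0 = 2*1 + 0 = 2, q_0 = 2*0 + 1 = 1.
  i=1: a_1=1, p_1 = 1*2 + 1 = 3, q_1 = 1*1 + 0 = 1.
  i=2: a_2=2, p_2 = 2*3 + 2 = 8, q_2 = 2*1 + 1 = 3.
  i=3: a_3=2, p_3 = 2*8 + 3 = 19, q_3 = 2*3 + 1 = 7.
  i=4: a_4=1, p_4 = 1*19 + 8 = 27, q_4 = 1*7 + 3 = 10.
  i=5: a_5=2, p_5 = 2*27 + 19 = 73, q_5 = 2*10 + 7 = 27.
q_5 = 27 > 19, so the last convergent with denominator <= 19 is p_4/q_4 = 27/10.
The closest fraction with denominator <= 19 is either p_4/q_4 or the intermediate fraction (k*p_4 + p_3)/(k*q_4 + q_3) with the largest k >= 1 whose denominator stays <= 19; these approach x as k grows, and every other convergent or intermediate fraction in range is farther away.
Largest k: floor((19 - q_3)/q_4) = floor((19 - 7)/10) = 1.
That gives (1*27 + 19)/(1*10 + 7) = 46/17.
Compare the errors: |x - 27/10| = |73*10 - 27*27|/(27*10) = 1/270, and |x - 46/17| = |73*17 - 46*27|/(27*17) = 1/459.
Cross-multiplying, 1*270 = 270 < 459 = 1*459, so 1/459 is smaller: the intermediate fraction 46/17 is closer to x than 27/10.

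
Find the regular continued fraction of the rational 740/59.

Run the Euclidean algorithm on 740 and 59; the successive quotients are the partial quotients a_0, a_1, ... (each step inverts the fractional part left over by the previous one):
  740 = 12*59 + 32, so a_0 = 12.
  59 = 1*32 + 27, so a_1 = 1.
  32 = 1*27 + 5, so a_2 = 1.
  27 = 5*5 + 2, so a_3 = 5.
  5 = 2*2 + 1, so a_4 = 2.
  2 = 2*1 + 0, so a_5 = 2.
The remainder reaches 0 after 6 divisions, so the expansion has 6 partial quotients, read off in order.

[12; 1, 1, 5, 2, 2]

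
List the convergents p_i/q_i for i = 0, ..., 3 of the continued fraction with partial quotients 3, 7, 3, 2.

3/1, 22/7, 69/22, 160/51

Using the convergent recurrence p_i = a_i*p_{i-1} + p_{i-2}, q_i = a_i*q_{i-1} + q_{i-2} with p_{-2}=0, p_{-1}=1, q_{-2}=1, q_{-1}=0:
  i=0: a_0=3, p_0 = 3*1 + 0 = 3, q_0 = 3*0 + 1 = 1.
  i=1: a_1=7, p_1 = 7*3 + 1 = 22, q_1 = 7*1 + 0 = 7.
  i=2: a_2=3, p_2 = 3*22 + 3 = 69, q_2 = 3*7 + 1 = 22.
  i=3: a_3=2, p_3 = 2*69 + 22 = 160, q_3 = 2*22 + 7 = 51.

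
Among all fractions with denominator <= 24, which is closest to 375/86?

48/11

Expand x = 375/86 as a continued fraction with the Euclidean algorithm:
  375 = 4*86 + 31, so a_0 = 4.
  86 = 2*31 + 24, so a_1 = 2.
  31 = 1*24 + 7, so a_2 = 1.
  24 = 3*7 + 3, so a_3 = 3.
  7 = 2*3 + 1, so a_4 = 2.
  3 = 3*1 + 0, so a_5 = 3.
so x = [4; 2, 1, 3, 2, 3].
Convergents (p_i = a_i*p_{i-1} + p_{i-2}, q_i = a_i*q_{i-1} + q_{i-2} with p_{-2}=0, p_{-1}=1, q_{-2}=1, q_{-1}=0), until the denominator exceeds 24:
  i=0: a_0=4, p_0 = 4*1 + 0 = 4, q_0 = 4*0 + 1 = 1.
  i=1: a_1=2, p_1 = 2*4 + 1 = 9, q_1 = 2*1 + 0 = 2.
  i=2: a_2=1, p_2 = 1*9 + 4 = 13, q_2 = 1*2 + 1 = 3.
  i=3: a_3=3, p_3 = 3*13 + 9 = 48, q_3 = 3*3 + 2 = 11.
  i=4: a_4=2, p_4 = 2*48 + 13 = 109, q_4 = 2*11 + 3 = 25.
q_4 = 25 > 24, so the last convergent with denominator <= 24 is p_3/q_3 = 48/11.
The closest fraction with denominator <= 24 is either p_3/q_3 or the intermediate fraction (k*p_3 + p_2)/(k*q_3 + q_2) with the largest k >= 1 whose denominator stays <= 24; these approach x as k grows, and every other convergent or intermediate fraction in range is farther away.
Largest k: floor((24 - q_2)/q_3) = floor((24 - 3)/11) = 1.
That gives (1*48 + 13)/(1*11 + 3) = 61/14.
Compare the errors: |x - 48/11| = |375*11 - 48*86|/(86*11) = 3/946, and |x - 61/14| = |375*14 - 61*86|/(86*14) = 4/1204.
Cross-multiplying, 3*1204 = 3612 < 3784 = 4*946, so 3/946 is smaller: the convergent 48/11 is closer to x than 61/14.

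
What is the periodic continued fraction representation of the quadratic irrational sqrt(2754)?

Write x_i = (sqrt(2754) + m_i)/d_i with (m_0, d_0) = (0, 1). a_0 = floor(sqrt(2754)) = 52, since 52^2 = 2704 <= 2754 < 2809 = 53^2.
Iterate m_{i+1} = d_i*a_i - m_i, d_{i+1} = (2754 - m_{i+1}^2)/d_i, a_{i+1} = floor((a_0 + m_{i+1})/d_{i+1}):
  m_1 = 1*52 - 0 = 52, d_1 = (2754 - 52^2)/1 = 50/1 = 50, a_1 = floor((52 + 52)/50) = 2.
  m_2 = 50*2 - 52 = 48, d_2 = (2754 - 48^2)/50 = 450/50 = 9, a_2 = floor((52 + 48)/9) = 11.
  m_3 = 9*11 - 48 = 51, d_3 = (2754 - 51^2)/9 = 153/9 = 17, a_3 = floor((52 + 51)/17) = 6.
  m_4 = 17*6 - 51 = 51, d_4 = (2754 - 51^2)/17 = 153/17 = 9, a_4 = floor((52 + 51)/9) = 11.
  m_5 = 9*11 - 51 = 48, d_5 = (2754 - 48^2)/9 = 450/9 = 50, a_5 = floor((52 + 48)/50) = 2.
  m_6 = 50*2 - 48 = 52, d_6 = (2754 - 52^2)/50 = 50/50 = 1, a_6 = floor((52 + 52)/1) = 104.
  m_7 = 1*104 - 52 = 52, d_7 = (2754 - 52^2)/1 = 50/1 = 50: (m_7, d_7) = (m_1, d_1) = (52, 50), so from here the quotients repeat a_1, ..., a_6; the period length is 6.
Hence the expansion of sqrt(2754) is a_0 = 52 followed by the repeating block 2, 11, 6, 11, 2, 104 (period 6).

[52; (2, 11, 6, 11, 2, 104)]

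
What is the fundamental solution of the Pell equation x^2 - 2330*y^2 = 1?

First expand sqrt(2330) as a continued fraction. With x_i = (sqrt(2330) + m_i)/d_i and (m_0, d_0) = (0, 1): a_0 = floor(sqrt(2330)) = 48, since 48^2 = 2304 <= 2330 < 2401 = 49^2.
Iterate m_{i+1} = d_i*a_i - m_i, d_{i+1} = (2330 - m_{i+1}^2)/d_i, a_{i+1} = floor((a_0 + m_{i+1})/d_{i+1}):
  m_1 = 1*48 - 0 = 48, d_1 = (2330 - 48^2)/1 = 26/1 = 26, a_1 = floor((48 + 48)/26) = 3.
  m_2 = 26*3 - 48 = 30, d_2 = (2330 - 30^2)/26 = 1430/26 = 55, a_2 = floor((48 + 30)/55) = 1.
  m_3 = 55*1 - 30 = 25, d_3 = (2330 - 25^2)/55 = 1705/55 = 31, a_3 = floor((48 + 25)/31) = 2.
  m_4 = 31*2 - 25 = 37, d_4 = (2330 - 37^2)/31 = 961/31 = 31, a_4 = floor((48 + 37)/31) = 2.
  m_5 = 31*2 - 37 = 25, d_5 = (2330 - 25^2)/31 = 1705/31 = 55, a_5 = floor((48 + 25)/55) = 1.
  m_6 = 55*1 - 25 = 30, d_6 = (2330 - 30^2)/55 = 1430/55 = 26, a_6 = floor((48 + 30)/26) = 3.
  m_7 = 26*3 - 30 = 48, d_7 = (2330 - 48^2)/26 = 26/26 = 1, a_7 = floor((48 + 48)/1) = 96.
  m_8 = 1*96 - 48 = 48, d_8 = (2330 - 48^2)/1 = 26/1 = 26: (m_8, d_8) = (m_1, d_1) = (48, 26), so from here the quotients repeat a_1, ..., a_7; the period length is 7.
So sqrt(2330) = [48; (3, 1, 2, 2, 1, 3, 96)] with period length k = 7.
k is odd, so (p_{k-1}, q_{k-1}) only solves x^2 - 2330y^2 = -1 and the fundamental solution of x^2 - 2330y^2 = 1 is (p_{2k-1}, q_{2k-1}) = (p_13, q_13); compute convergents through index 13, running through the period twice.
Convergents (p_i = a_i*p_{i-1} + p_{i-2}, q_i = a_i*q_{i-1} + q_{i-2} with p_{-2}=0, p_{-1}=1, q_{-2}=1, q_{-1}=0):
  i=0: a_0=48, p_0 = 48*1 + 0 = 48, q_0 = 48*0 + 1 = 1.
  i=1: a_1=3, p_1 = 3*48 + 1 = 145, q_1 = 3*1 + 0 = 3.
  i=2: a_2=1, p_2 = 1*145 + 48 = 193, q_2 = 1*3 + 1 = 4.
  i=3: a_3=2, p_3 = 2*193 + 145 = 531, q_3 = 2*4 + 3 = 11.
  i=4: a_4=2, p_4 = 2*531 + 193 = 1255, q_4 = 2*11 + 4 = 26.
  i=5: a_5=1, p_5 = 1*1255 + 531 = 1786, q_5 = 1*26 + 11 = 37.
  i=6: a_6=3, p_6 = 3*1786 + 1255 = 6613, q_6 = 3*37 + 26 = 137.
  i=7: a_7=96, p_7 = 96*6613 + 1786 = 636634, q_7 = 96*137 + 37 = 13189.
  i=8: a_8=3, p_8 = 3*636634 + 6613 = 1916515, q_8 = 3*13189 + 137 = 39704.
  i=9: a_9=1, p_9 = 1*1916515 + 636634 = 2553149, q_9 = 1*39704 + 13189 = 52893.
  i=10: a_10=2, p_10 = 2*2553149 + 1916515 = 7022813, q_10 = 2*52893 + 39704 = 145490.
  i=11: a_11=2, p_11 = 2*7022813 + 2553149 = 16598775, q_11 = 2*145490 + 52893 = 343873.
  i=12: a_12=1, p_12 = 1*16598775 + 7022813 = 23621588, q_12 = 1*343873 + 145490 = 489363.
  i=13: a_13=3, p_13 = 3*23621588 + 16598775 = 87463539, q_13 = 3*489363 + 343873 = 1811962.
Indeed p_6^2 - 2330*q_6^2 = 43731769 - 43731770 = -1, not +1.
Check: 87463539^2 - 2330*1811962^2 = 7649870654404521 - 7649870654404520 = 1, so (x, y) = (87463539, 1811962) solves the equation, and by the theorem it is the least positive solution.

(x, y) = (87463539, 1811962)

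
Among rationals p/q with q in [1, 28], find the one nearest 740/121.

Expand x = 740/121 as a continued fraction with the Euclidean algorithm:
  740 = 6*121 + 14, so a_0 = 6.
  121 = 8*14 + 9, so a_1 = 8.
  14 = 1*9 + 5, so a_2 = 1.
  9 = 1*5 + 4, so a_3 = 1.
  5 = 1*4 + 1, so a_4 = 1.
  4 = 4*1 + 0, so a_5 = 4.
so x = [6; 8, 1, 1, 1, 4].
Convergents (p_i = a_i*p_{i-1} + p_{i-2}, q_i = a_i*q_{i-1} + q_{i-2} with p_{-2}=0, p_{-1}=1, q_{-2}=1, q_{-1}=0), until the denominator exceeds 28:
  i=0: a_0=6, p_0 = 6*1 + 0 = 6, q_0 = 6*0 + 1 = 1.
  i=1: a_1=8, p_1 = 8*6 + 1 = 49, q_1 = 8*1 + 0 = 8.
  i=2: a_2=1, p_2 = 1*49 + 6 = 55, q_2 = 1*8 + 1 = 9.
  i=3: a_3=1, p_3 = 1*55 + 49 = 104, q_3 = 1*9 + 8 = 17.
  i=4: a_4=1, p_4 = 1*104 + 55 = 159, q_4 = 1*17 + 9 = 26.
  i=5: a_5=4, p_5 = 4*159 + 104 = 740, q_5 = 4*26 + 17 = 121.
q_5 = 121 > 28, so the last convergent with denominator <= 28 is p_4/q_4 = 159/26.
The closest fraction with denominator <= 28 is either p_4/q_4 or the intermediate fraction (k*p_4 + p_3)/(k*q_4 + q_3) with the largest k >= 1 whose denominator stays <= 28; these approach x as k grows, and every other convergent or intermediate fraction in range is farther away.
Largest k: floor((28 - q_3)/q_4) = floor((28 - 17)/26) = 0.
Since k = 0, no intermediate fraction beyond p_4/q_4 has denominator <= 28, so the convergent 159/26 is the closest (its error is |740*26 - 159*121|/(121*26) = 1/3146).

159/26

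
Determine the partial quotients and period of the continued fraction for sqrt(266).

[16; (3, 4, 3, 32)]

Write x_i = (sqrt(266) + m_i)/d_i with (m_0, d_0) = (0, 1). a_0 = floor(sqrt(266)) = 16, since 16^2 = 256 <= 266 < 289 = 17^2.
Iterate m_{i+1} = d_i*a_i - m_i, d_{i+1} = (266 - m_{i+1}^2)/d_i, a_{i+1} = floor((a_0 + m_{i+1})/d_{i+1}):
  m_1 = 1*16 - 0 = 16, d_1 = (266 - 16^2)/1 = 10/1 = 10, a_1 = floor((16 + 16)/10) = 3.
  m_2 = 10*3 - 16 = 14, d_2 = (266 - 14^2)/10 = 70/10 = 7, a_2 = floor((16 + 14)/7) = 4.
  m_3 = 7*4 - 14 = 14, d_3 = (266 - 14^2)/7 = 70/7 = 10, a_3 = floor((16 + 14)/10) = 3.
  m_4 = 10*3 - 14 = 16, d_4 = (266 - 16^2)/10 = 10/10 = 1, a_4 = floor((16 + 16)/1) = 32.
  m_5 = 1*32 - 16 = 16, d_5 = (266 - 16^2)/1 = 10/1 = 10: (m_5, d_5) = (m_1, d_1) = (16, 10), so from here the quotients repeat a_1, ..., a_4; the period length is 4.
Hence the expansion of sqrt(266) is a_0 = 16 followed by the repeating block 3, 4, 3, 32 (period 4).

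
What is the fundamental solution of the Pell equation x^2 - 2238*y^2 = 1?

First expand sqrt(2238) as a continued fraction. With x_i = (sqrt(2238) + m_i)/d_i and (m_0, d_0) = (0, 1): a_0 = floor(sqrt(2238)) = 47, since 47^2 = 2209 <= 2238 < 2304 = 48^2.
Iterate m_{i+1} = d_i*a_i - m_i, d_{i+1} = (2238 - m_{i+1}^2)/d_i, a_{i+1} = floor((a_0 + m_{i+1})/d_{i+1}):
  m_1 = 1*47 - 0 = 47, d_1 = (2238 - 47^2)/1 = 29/1 = 29, a_1 = floor((47 + 47)/29) = 3.
  m_2 = 29*3 - 47 = 40, d_2 = (2238 - 40^2)/29 = 638/29 = 22, a_2 = floor((47 + 40)/22) = 3.
  m_3 = 22*3 - 40 = 26, d_3 = (2238 - 26^2)/22 = 1562/22 = 71, a_3 = floor((47 + 26)/71) = 1.
  m_4 = 71*1 - 26 = 45, d_4 = (2238 - 45^2)/71 = 213/71 = 3, a_4 = floor((47 + 45)/3) = 30.
  m_5 = 3*30 - 45 = 45, d_5 = (2238 - 45^2)/3 = 213/3 = 71, a_5 = floor((47 + 45)/71) = 1.
  m_6 = 71*1 - 45 = 26, d_6 = (2238 - 26^2)/71 = 1562/71 = 22, a_6 = floor((47 + 26)/22) = 3.
  m_7 = 22*3 - 26 = 40, d_7 = (2238 - 40^2)/22 = 638/22 = 29, a_7 = floor((47 + 40)/29) = 3.
  m_8 = 29*3 - 40 = 47, d_8 = (2238 - 47^2)/29 = 29/29 = 1, a_8 = floor((47 + 47)/1) = 94.
  m_9 = 1*94 - 47 = 47, d_9 = (2238 - 47^2)/1 = 29/1 = 29: (m_9, d_9) = (m_1, d_1) = (47, 29), so from here the quotients repeat a_1, ..., a_8; the period length is 8.
So sqrt(2238) = [47; (3, 3, 1, 30, 1, 3, 3, 94)] with period length k = 8.
k is even, so the fundamental solution of x^2 - 2238y^2 = 1 is (p_{k-1}, q_{k-1}) = (p_7, q_7); compute convergents through index 7.
Convergents (p_i = a_i*p_{i-1} + p_{i-2}, q_i = a_i*q_{i-1} + q_{i-2} with p_{-2}=0, p_{-1}=1, q_{-2}=1, q_{-1}=0):
  i=0: a_0=47, p_0 = 47*1 + 0 = 47, q_0 = 47*0 + 1 = 1.
  i=1: a_1=3, p_1 = 3*47 + 1 = 142, q_1 = 3*1 + 0 = 3.
  i=2: a_2=3, p_2 = 3*142 + 47 = 473, q_2 = 3*3 + 1 = 10.
  i=3: a_3=1, p_3 = 1*473 + 142 = 615, q_3 = 1*10 + 3 = 13.
  i=4: a_4=30, p_4 = 30*615 + 473 = 18923, q_4 = 30*13 + 10 = 400.
  i=5: a_5=1, p_5 = 1*18923 + 615 = 19538, q_5 = 1*400 + 13 = 413.
  i=6: a_6=3, p_6 = 3*19538 + 18923 = 77537, q_6 = 3*413 + 400 = 1639.
  i=7: a_7=3, p_7 = 3*77537 + 19538 = 252149, q_7 = 3*1639 + 413 = 5330.
Check: 252149^2 - 2238*5330^2 = 63579118201 - 63579118200 = 1, so (x, y) = (252149, 5330) solves the equation, and by the theorem it is the least positive solution.

(x, y) = (252149, 5330)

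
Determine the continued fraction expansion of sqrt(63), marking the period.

[7; (1, 14)]

Write x_i = (sqrt(63) + m_i)/d_i with (m_0, d_0) = (0, 1). a_0 = floor(sqrt(63)) = 7, since 7^2 = 49 <= 63 < 64 = 8^2.
Iterate m_{i+1} = d_i*a_i - m_i, d_{i+1} = (63 - m_{i+1}^2)/d_i, a_{i+1} = floor((a_0 + m_{i+1})/d_{i+1}):
  m_1 = 1*7 - 0 = 7, d_1 = (63 - 7^2)/1 = 14/1 = 14, a_1 = floor((7 + 7)/14) = 1.
  m_2 = 14*1 - 7 = 7, d_2 = (63 - 7^2)/14 = 14/14 = 1, a_2 = floor((7 + 7)/1) = 14.
  m_3 = 1*14 - 7 = 7, d_3 = (63 - 7^2)/1 = 14/1 = 14: (m_3, d_3) = (m_1, d_1) = (7, 14), so from here the quotients repeat a_1, a_2; the period length is 2.
Hence the expansion of sqrt(63) is a_0 = 7 followed by the repeating block 1, 14 (period 2).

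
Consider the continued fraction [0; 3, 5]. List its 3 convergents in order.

0/1, 1/3, 5/16

Using the convergent recurrence p_i = a_i*p_{i-1} + p_{i-2}, q_i = a_i*q_{i-1} + q_{i-2} with p_{-2}=0, p_{-1}=1, q_{-2}=1, q_{-1}=0:
  i=0: a_0=0, p_0 = 0*1 + 0 = 0, q_0 = 0*0 + 1 = 1.
  i=1: a_1=3, p_1 = 3*0 + 1 = 1, q_1 = 3*1 + 0 = 3.
  i=2: a_2=5, p_2 = 5*1 + 0 = 5, q_2 = 5*3 + 1 = 16.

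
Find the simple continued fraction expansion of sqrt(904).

Write x_i = (sqrt(904) + m_i)/d_i with (m_0, d_0) = (0, 1). a_0 = floor(sqrt(904)) = 30, since 30^2 = 900 <= 904 < 961 = 31^2.
Iterate m_{i+1} = d_i*a_i - m_i, d_{i+1} = (904 - m_{i+1}^2)/d_i, a_{i+1} = floor((a_0 + m_{i+1})/d_{i+1}):
  m_1 = 1*30 - 0 = 30, d_1 = (904 - 30^2)/1 = 4/1 = 4, a_1 = floor((30 + 30)/4) = 15.
  m_2 = 4*15 - 30 = 30, d_2 = (904 - 30^2)/4 = 4/4 = 1, a_2 = floor((30 + 30)/1) = 60.
  m_3 = 1*60 - 30 = 30, d_3 = (904 - 30^2)/1 = 4/1 = 4: (m_3, d_3) = (m_1, d_1) = (30, 4), so from here the quotients repeat a_1, a_2; the period length is 2.
Hence the expansion of sqrt(904) is a_0 = 30 followed by the repeating block 15, 60 (period 2).

[30; (15, 60)]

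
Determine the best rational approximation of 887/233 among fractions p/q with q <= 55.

Expand x = 887/233 as a continued fraction with the Euclidean algorithm:
  887 = 3*233 + 188, so a_0 = 3.
  233 = 1*188 + 45, so a_1 = 1.
  188 = 4*45 + 8, so a_2 = 4.
  45 = 5*8 + 5, so a_3 = 5.
  8 = 1*5 + 3, so a_4 = 1.
  5 = 1*3 + 2, so a_5 = 1.
  3 = 1*2 + 1, so a_6 = 1.
  2 = 2*1 + 0, so a_7 = 2.
so x = [3; 1, 4, 5, 1, 1, 1, 2].
Convergents (p_i = a_i*p_{i-1} + p_{i-2}, q_i = a_i*q_{i-1} + q_{i-2} with p_{-2}=0, p_{-1}=1, q_{-2}=1, q_{-1}=0), until the denominator exceeds 55:
  i=0: a_0=3, p_0 = 3*1 + 0 = 3, q_0 = 3*0 + 1 = 1.
  i=1: a_1=1, p_1 = 1*3 + 1 = 4, q_1 = 1*1 + 0 = 1.
  i=2: a_2=4, p_2 = 4*4 + 3 = 19, q_2 = 4*1 + 1 = 5.
  i=3: a_3=5, p_3 = 5*19 + 4 = 99, q_3 = 5*5 + 1 = 26.
  i=4: a_4=1, p_4 = 1*99 + 19 = 118, q_4 = 1*26 + 5 = 31.
  i=5: a_5=1, p_5 = 1*118 + 99 = 217, q_5 = 1*31 + 26 = 57.
q_5 = 57 > 55, so the last convergent with denominator <= 55 is p_4/q_4 = 118/31.
The closest fraction with denominator <= 55 is either p_4/q_4 or the intermediate fraction (k*p_4 + p_3)/(k*q_4 + q_3) with the largest k >= 1 whose denominator stays <= 55; these approach x as k grows, and every other convergent or intermediate fraction in range is farther away.
Largest k: floor((55 - q_3)/q_4) = floor((55 - 26)/31) = 0.
Since k = 0, no intermediate fraction beyond p_4/q_4 has denominator <= 55, so the convergent 118/31 is the closest (its error is |887*31 - 118*233|/(233*31) = 3/7223).

118/31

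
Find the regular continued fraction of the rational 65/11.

[5; 1, 10]

Run the Euclidean algorithm on 65 and 11; the successive quotients are the partial quotients a_0, a_1, ... (each step inverts the fractional part left over by the previous one):
  65 = 5*11 + 10, so a_0 = 5.
  11 = 1*10 + 1, so a_1 = 1.
  10 = 10*1 + 0, so a_2 = 10.
The remainder reaches 0 after 3 divisions, so the expansion has 3 partial quotients, read off in order.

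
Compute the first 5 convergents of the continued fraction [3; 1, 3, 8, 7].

3/1, 4/1, 15/4, 124/33, 883/235

Using the convergent recurrence p_i = a_i*p_{i-1} + p_{i-2}, q_i = a_i*q_{i-1} + q_{i-2} with p_{-2}=0, p_{-1}=1, q_{-2}=1, q_{-1}=0:
  i=0: a_0=3, p_0 = 3*1 + 0 = 3, q_0 = 3*0 + 1 = 1.
  i=1: a_1=1, p_1 = 1*3 + 1 = 4, q_1 = 1*1 + 0 = 1.
  i=2: a_2=3, p_2 = 3*4 + 3 = 15, q_2 = 3*1 + 1 = 4.
  i=3: a_3=8, p_3 = 8*15 + 4 = 124, q_3 = 8*4 + 1 = 33.
  i=4: a_4=7, p_4 = 7*124 + 15 = 883, q_4 = 7*33 + 4 = 235.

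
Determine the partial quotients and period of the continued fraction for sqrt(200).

Write x_i = (sqrt(200) + m_i)/d_i with (m_0, d_0) = (0, 1). a_0 = floor(sqrt(200)) = 14, since 14^2 = 196 <= 200 < 225 = 15^2.
Iterate m_{i+1} = d_i*a_i - m_i, d_{i+1} = (200 - m_{i+1}^2)/d_i, a_{i+1} = floor((a_0 + m_{i+1})/d_{i+1}):
  m_1 = 1*14 - 0 = 14, d_1 = (200 - 14^2)/1 = 4/1 = 4, a_1 = floor((14 + 14)/4) = 7.
  m_2 = 4*7 - 14 = 14, d_2 = (200 - 14^2)/4 = 4/4 = 1, a_2 = floor((14 + 14)/1) = 28.
  m_3 = 1*28 - 14 = 14, d_3 = (200 - 14^2)/1 = 4/1 = 4: (m_3, d_3) = (m_1, d_1) = (14, 4), so from here the quotients repeat a_1, a_2; the period length is 2.
Hence the expansion of sqrt(200) is a_0 = 14 followed by the repeating block 7, 28 (period 2).

[14; (7, 28)]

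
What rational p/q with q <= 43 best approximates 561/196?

Expand x = 561/196 as a continued fraction with the Euclidean algorithm:
  561 = 2*196 + 169, so a_0 = 2.
  196 = 1*169 + 27, so a_1 = 1.
  169 = 6*27 + 7, so a_2 = 6.
  27 = 3*7 + 6, so a_3 = 3.
  7 = 1*6 + 1, so a_4 = 1.
  6 = 6*1 + 0, so a_5 = 6.
so x = [2; 1, 6, 3, 1, 6].
Convergents (p_i = a_i*p_{i-1} + p_{i-2}, q_i = a_i*q_{i-1} + q_{i-2} with p_{-2}=0, p_{-1}=1, q_{-2}=1, q_{-1}=0), until the denominator exceeds 43:
  i=0: a_0=2, p_0 = 2*1 + 0 = 2, q_0 = 2*0 + 1 = 1.
  i=1: a_1=1, p_1 = 1*2 + 1 = 3, q_1 = 1*1 + 0 = 1.
  i=2: a_2=6, p_2 = 6*3 + 2 = 20, q_2 = 6*1 + 1 = 7.
  i=3: a_3=3, p_3 = 3*20 + 3 = 63, q_3 = 3*7 + 1 = 22.
  i=4: a_4=1, p_4 = 1*63 + 20 = 83, q_4 = 1*22 + 7 = 29.
  i=5: a_5=6, p_5 = 6*83 + 63 = 561, q_5 = 6*29 + 22 = 196.
q_5 = 196 > 43, so the last convergent with denominator <= 43 is p_4/q_4 = 83/29.
The closest fraction with denominator <= 43 is either p_4/q_4 or the intermediate fraction (k*p_4 + p_3)/(k*q_4 + q_3) with the largest k >= 1 whose denominator stays <= 43; these approach x as k grows, and every other convergent or intermediate fraction in range is farther away.
Largest k: floor((43 - q_3)/q_4) = floor((43 - 22)/29) = 0.
Since k = 0, no intermediate fraction beyond p_4/q_4 has denominator <= 43, so the convergent 83/29 is the closest (its error is |561*29 - 83*196|/(196*29) = 1/5684).

83/29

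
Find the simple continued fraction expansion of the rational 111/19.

[5; 1, 5, 3]

Run the Euclidean algorithm on 111 and 19; the successive quotients are the partial quotients a_0, a_1, ... (each step inverts the fractional part left over by the previous one):
  111 = 5*19 + 16, so a_0 = 5.
  19 = 1*16 + 3, so a_1 = 1.
  16 = 5*3 + 1, so a_2 = 5.
  3 = 3*1 + 0, so a_3 = 3.
The remainder reaches 0 after 4 divisions, so the expansion has 4 partial quotients, read off in order.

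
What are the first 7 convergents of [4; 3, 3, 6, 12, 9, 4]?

4/1, 13/3, 43/10, 271/63, 3295/766, 29926/6957, 122999/28594

Using the convergent recurrence p_i = a_i*p_{i-1} + p_{i-2}, q_i = a_i*q_{i-1} + q_{i-2} with p_{-2}=0, p_{-1}=1, q_{-2}=1, q_{-1}=0:
  i=0: a_0=4, p_0 = 4*1 + 0 = 4, q_0 = 4*0 + 1 = 1.
  i=1: a_1=3, p_1 = 3*4 + 1 = 13, q_1 = 3*1 + 0 = 3.
  i=2: a_2=3, p_2 = 3*13 + 4 = 43, q_2 = 3*3 + 1 = 10.
  i=3: a_3=6, p_3 = 6*43 + 13 = 271, q_3 = 6*10 + 3 = 63.
  i=4: a_4=12, p_4 = 12*271 + 43 = 3295, q_4 = 12*63 + 10 = 766.
  i=5: a_5=9, p_5 = 9*3295 + 271 = 29926, q_5 = 9*766 + 63 = 6957.
  i=6: a_6=4, p_6 = 4*29926 + 3295 = 122999, q_6 = 4*6957 + 766 = 28594.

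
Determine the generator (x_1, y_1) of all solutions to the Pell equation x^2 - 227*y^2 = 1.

(x, y) = (226, 15)

First expand sqrt(227) as a continued fraction. With x_i = (sqrt(227) + m_i)/d_i and (m_0, d_0) = (0, 1): a_0 = floor(sqrt(227)) = 15, since 15^2 = 225 <= 227 < 256 = 16^2.
Iterate m_{i+1} = d_i*a_i - m_i, d_{i+1} = (227 - m_{i+1}^2)/d_i, a_{i+1} = floor((a_0 + m_{i+1})/d_{i+1}):
  m_1 = 1*15 - 0 = 15, d_1 = (227 - 15^2)/1 = 2/1 = 2, a_1 = floor((15 + 15)/2) = 15.
  m_2 = 2*15 - 15 = 15, d_2 = (227 - 15^2)/2 = 2/2 = 1, a_2 = floor((15 + 15)/1) = 30.
  m_3 = 1*30 - 15 = 15, d_3 = (227 - 15^2)/1 = 2/1 = 2: (m_3, d_3) = (m_1, d_1) = (15, 2), so from here the quotients repeat a_1, a_2; the period length is 2.
So sqrt(227) = [15; (15, 30)] with period length k = 2.
k is even, so the fundamental solution of x^2 - 227y^2 = 1 is (p_{k-1}, q_{k-1}) = (p_1, q_1); compute convergents through index 1.
Convergents (p_i = a_i*p_{i-1} + p_{i-2}, q_i = a_i*q_{i-1} + q_{i-2} with p_{-2}=0, p_{-1}=1, q_{-2}=1, q_{-1}=0):
  i=0: a_0=15, p_0 = 15*1 + 0 = 15, q_0 = 15*0 + 1 = 1.
  i=1: a_1=15, p_1 = 15*15 + 1 = 226, q_1 = 15*1 + 0 = 15.
Check: 226^2 - 227*15^2 = 51076 - 51075 = 1, so (x, y) = (226, 15) solves the equation, and by the theorem it is the least positive solution.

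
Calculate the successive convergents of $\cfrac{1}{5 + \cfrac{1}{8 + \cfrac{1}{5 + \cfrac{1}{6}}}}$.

Using the convergent recurrence p_i = a_i*p_{i-1} + p_{i-2}, q_i = a_i*q_{i-1} + q_{i-2} with p_{-2}=0, p_{-1}=1, q_{-2}=1, q_{-1}=0:
  i=0: a_0=0, p_0 = 0*1 + 0 = 0, q_0 = 0*0 + 1 = 1.
  i=1: a_1=5, p_1 = 5*0 + 1 = 1, q_1 = 5*1 + 0 = 5.
  i=2: a_2=8, p_2 = 8*1 + 0 = 8, q_2 = 8*5 + 1 = 41.
  i=3: a_3=5, p_3 = 5*8 + 1 = 41, q_3 = 5*41 + 5 = 210.
  i=4: a_4=6, p_4 = 6*41 + 8 = 254, q_4 = 6*210 + 41 = 1301.

0/1, 1/5, 8/41, 41/210, 254/1301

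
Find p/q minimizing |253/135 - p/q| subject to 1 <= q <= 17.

15/8

Expand x = 253/135 as a continued fraction with the Euclidean algorithm:
  253 = 1*135 + 118, so a_0 = 1.
  135 = 1*118 + 17, so a_1 = 1.
  118 = 6*17 + 16, so a_2 = 6.
  17 = 1*16 + 1, so a_3 = 1.
  16 = 16*1 + 0, so a_4 = 16.
so x = [1; 1, 6, 1, 16].
Convergents (p_i = a_i*p_{i-1} + p_{i-2}, q_i = a_i*q_{i-1} + q_{i-2} with p_{-2}=0, p_{-1}=1, q_{-2}=1, q_{-1}=0), until the denominator exceeds 17:
  i=0: a_0=1, p_0 = 1*1 + 0 = 1, q_0 = 1*0 + 1 = 1.
  i=1: a_1=1, p_1 = 1*1 + 1 = 2, q_1 = 1*1 + 0 = 1.
  i=2: a_2=6, p_2 = 6*2 + 1 = 13, q_2 = 6*1 + 1 = 7.
  i=3: a_3=1, p_3 = 1*13 + 2 = 15, q_3 = 1*7 + 1 = 8.
  i=4: a_4=16, p_4 = 16*15 + 13 = 253, q_4 = 16*8 + 7 = 135.
q_4 = 135 > 17, so the last convergent with denominator <= 17 is p_3/q_3 = 15/8.
The closest fraction with denominator <= 17 is either p_3/q_3 or the intermediate fraction (k*p_3 + p_2)/(k*q_3 + q_2) with the largest k >= 1 whose denominator stays <= 17; these approach x as k grows, and every other convergent or intermediate fraction in range is farther away.
Largest k: floor((17 - q_2)/q_3) = floor((17 - 7)/8) = 1.
That gives (1*15 + 13)/(1*8 + 7) = 28/15.
Compare the errors: |x - 15/8| = |253*8 - 15*135|/(135*8) = 1/1080, and |x - 28/15| = |253*15 - 28*135|/(135*15) = 15/2025.
Cross-multiplying, 1*2025 = 2025 < 16200 = 15*1080, so 1/1080 is smaller: the convergent 15/8 is closer to x than 28/15.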